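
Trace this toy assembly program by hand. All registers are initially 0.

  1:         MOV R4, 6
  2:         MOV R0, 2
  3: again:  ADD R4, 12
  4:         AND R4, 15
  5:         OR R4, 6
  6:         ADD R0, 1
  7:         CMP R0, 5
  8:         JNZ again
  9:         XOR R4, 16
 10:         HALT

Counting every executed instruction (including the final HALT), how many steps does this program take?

MOV R4, 6 → R4=6
MOV R0, 2 → R0=2
ADD R4, 12 → R4=6+12=18
AND R4, 15 → R4=18&15=2
OR R4, 6 → R4=2|6=6
ADD R0, 1 → R0=2+1=3
CMP R0, 5  (cmp 3,5)
JNZ again: taken
ADD R4, 12 → R4=6+12=18
AND R4, 15 → R4=18&15=2
OR R4, 6 → R4=2|6=6
ADD R0, 1 → R0=3+1=4
CMP R0, 5  (cmp 4,5)
JNZ again: taken
ADD R4, 12 → R4=6+12=18
AND R4, 15 → R4=18&15=2
OR R4, 6 → R4=2|6=6
ADD R0, 1 → R0=4+1=5
CMP R0, 5  (cmp 5,5)
JNZ again: not taken
XOR R4, 16 → R4=6^16=22
halt.
Total executed instructions: 22.

22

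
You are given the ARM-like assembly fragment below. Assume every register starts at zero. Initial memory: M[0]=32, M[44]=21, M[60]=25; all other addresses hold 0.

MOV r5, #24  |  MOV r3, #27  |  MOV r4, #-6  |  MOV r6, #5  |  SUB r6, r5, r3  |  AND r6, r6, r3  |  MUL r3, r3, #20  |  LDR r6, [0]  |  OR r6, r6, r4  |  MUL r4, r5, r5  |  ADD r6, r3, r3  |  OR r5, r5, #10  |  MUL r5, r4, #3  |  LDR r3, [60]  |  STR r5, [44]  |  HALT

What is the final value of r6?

r5=24
r3=27
r4=-6
r6=5
r6=24-27=-3
r6=(-3)&27=25
r3=27*20=540
r6=M[0]=32
r6=32|(-6)=-6
r4=24*24=576
r6=540+540=1080
r5=24|10=26
r5=576*3=1728
r3=M[60]=25
STR r5, [44] → M[44]=1728
halt.

1080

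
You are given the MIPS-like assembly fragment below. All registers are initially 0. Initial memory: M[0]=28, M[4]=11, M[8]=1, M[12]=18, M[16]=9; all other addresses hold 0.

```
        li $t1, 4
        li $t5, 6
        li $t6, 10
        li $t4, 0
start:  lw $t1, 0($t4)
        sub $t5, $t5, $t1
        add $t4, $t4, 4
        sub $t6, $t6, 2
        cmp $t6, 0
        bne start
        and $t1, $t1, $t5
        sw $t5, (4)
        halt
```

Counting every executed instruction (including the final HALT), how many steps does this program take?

37

li $t1, 4 → $t1=4
li $t5, 6 → $t5=6
li $t6, 10 → $t6=10
li $t4, 0 → $t4=0
lw $t1, 0($t4) → $t1=M[0]=28
sub $t5, $t5, $t1 → $t5=6-28=-22
add $t4, $t4, 4 → $t4=0+4=4
sub $t6, $t6, 2 → $t6=10-2=8
cmp $t6, 0  (cmp 8,0)
bne start: taken
lw $t1, 0($t4) → $t1=M[4]=11
sub $t5, $t5, $t1 → $t5=(-22)-11=-33
add $t4, $t4, 4 → $t4=4+4=8
sub $t6, $t6, 2 → $t6=8-2=6
cmp $t6, 0  (cmp 6,0)
bne start: taken
lw $t1, 0($t4) → $t1=M[8]=1
sub $t5, $t5, $t1 → $t5=(-33)-1=-34
add $t4, $t4, 4 → $t4=8+4=12
sub $t6, $t6, 2 → $t6=6-2=4
cmp $t6, 0  (cmp 4,0)
bne start: taken
lw $t1, 0($t4) → $t1=M[12]=18
sub $t5, $t5, $t1 → $t5=(-34)-18=-52
add $t4, $t4, 4 → $t4=12+4=16
sub $t6, $t6, 2 → $t6=4-2=2
cmp $t6, 0  (cmp 2,0)
bne start: taken
lw $t1, 0($t4) → $t1=M[16]=9
sub $t5, $t5, $t1 → $t5=(-52)-9=-61
add $t4, $t4, 4 → $t4=16+4=20
sub $t6, $t6, 2 → $t6=2-2=0
cmp $t6, 0  (cmp 0,0)
bne start: not taken
and $t1, $t1, $t5 → $t1=9&(-61)=1
sw $t5, (4) → M[4]=-61
halt.
Total executed instructions: 37.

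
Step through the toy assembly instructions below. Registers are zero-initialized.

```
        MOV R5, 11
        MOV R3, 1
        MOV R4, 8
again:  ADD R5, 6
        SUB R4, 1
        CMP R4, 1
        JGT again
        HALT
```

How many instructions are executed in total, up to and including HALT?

32

after MOV R5, 11: R5=11
after MOV R3, 1: R3=1
after MOV R4, 8: R4=8
after ADD R5, 6: R5=11+6=17
after SUB R4, 1: R4=8-1=7
CMP R4, 1  (cmp 7,1)
JGT again: taken
after ADD R5, 6: R5=17+6=23
after SUB R4, 1: R4=7-1=6
CMP R4, 1  (cmp 6,1)
JGT again: taken
after ADD R5, 6: R5=23+6=29
after SUB R4, 1: R4=6-1=5
CMP R4, 1  (cmp 5,1)
JGT again: taken
after ADD R5, 6: R5=29+6=35
after SUB R4, 1: R4=5-1=4
CMP R4, 1  (cmp 4,1)
JGT again: taken
after ADD R5, 6: R5=35+6=41
after SUB R4, 1: R4=4-1=3
CMP R4, 1  (cmp 3,1)
JGT again: taken
after ADD R5, 6: R5=41+6=47
after SUB R4, 1: R4=3-1=2
CMP R4, 1  (cmp 2,1)
JGT again: taken
after ADD R5, 6: R5=47+6=53
after SUB R4, 1: R4=2-1=1
CMP R4, 1  (cmp 1,1)
JGT again: not taken
halt.
Total executed instructions: 32.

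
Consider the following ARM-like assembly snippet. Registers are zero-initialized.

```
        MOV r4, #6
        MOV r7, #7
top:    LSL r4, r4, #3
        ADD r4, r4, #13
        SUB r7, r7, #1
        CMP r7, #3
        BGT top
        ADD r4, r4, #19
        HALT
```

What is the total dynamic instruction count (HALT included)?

24

MOV r4, #6 → r4=6
MOV r7, #7 → r7=7
LSL r4, r4, #3 → r4=6<<3=48
ADD r4, r4, #13 → r4=48+13=61
SUB r7, r7, #1 → r7=7-1=6
CMP r7, #3  (cmp 6,3)
BGT top: taken
LSL r4, r4, #3 → r4=61<<3=488
ADD r4, r4, #13 → r4=488+13=501
SUB r7, r7, #1 → r7=6-1=5
CMP r7, #3  (cmp 5,3)
BGT top: taken
LSL r4, r4, #3 → r4=501<<3=4008
ADD r4, r4, #13 → r4=4008+13=4021
SUB r7, r7, #1 → r7=5-1=4
CMP r7, #3  (cmp 4,3)
BGT top: taken
LSL r4, r4, #3 → r4=4021<<3=32168
ADD r4, r4, #13 → r4=32168+13=32181
SUB r7, r7, #1 → r7=4-1=3
CMP r7, #3  (cmp 3,3)
BGT top: not taken
ADD r4, r4, #19 → r4=32181+19=32200
halt.
Total executed instructions: 24.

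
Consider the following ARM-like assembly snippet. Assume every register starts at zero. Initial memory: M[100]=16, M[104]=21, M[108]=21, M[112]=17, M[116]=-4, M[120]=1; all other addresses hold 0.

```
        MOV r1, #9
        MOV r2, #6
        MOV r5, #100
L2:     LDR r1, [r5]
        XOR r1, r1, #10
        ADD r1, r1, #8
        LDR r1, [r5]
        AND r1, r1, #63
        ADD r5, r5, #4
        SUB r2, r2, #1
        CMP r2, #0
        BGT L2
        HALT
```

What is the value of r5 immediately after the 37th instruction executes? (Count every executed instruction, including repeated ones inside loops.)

116

MOV r1, #9 → r1=9
MOV r2, #6 → r2=6
MOV r5, #100 → r5=100
LDR r1, [r5] → r1=M[100]=16
XOR r1, r1, #10 → r1=16^10=26
ADD r1, r1, #8 → r1=26+8=34
LDR r1, [r5] → r1=M[100]=16
AND r1, r1, #63 → r1=16&63=16
ADD r5, r5, #4 → r5=100+4=104
SUB r2, r2, #1 → r2=6-1=5
CMP r2, #0  (cmp 5,0)
BGT L2: taken
LDR r1, [r5] → r1=M[104]=21
XOR r1, r1, #10 → r1=21^10=31
ADD r1, r1, #8 → r1=31+8=39
LDR r1, [r5] → r1=M[104]=21
AND r1, r1, #63 → r1=21&63=21
ADD r5, r5, #4 → r5=104+4=108
SUB r2, r2, #1 → r2=5-1=4
CMP r2, #0  (cmp 4,0)
BGT L2: taken
LDR r1, [r5] → r1=M[108]=21
XOR r1, r1, #10 → r1=21^10=31
ADD r1, r1, #8 → r1=31+8=39
LDR r1, [r5] → r1=M[108]=21
AND r1, r1, #63 → r1=21&63=21
ADD r5, r5, #4 → r5=108+4=112
SUB r2, r2, #1 → r2=4-1=3
CMP r2, #0  (cmp 3,0)
BGT L2: taken
LDR r1, [r5] → r1=M[112]=17
XOR r1, r1, #10 → r1=17^10=27
ADD r1, r1, #8 → r1=27+8=35
LDR r1, [r5] → r1=M[112]=17
AND r1, r1, #63 → r1=17&63=17
ADD r5, r5, #4 → r5=112+4=116
SUB r2, r2, #1 → r2=3-1=2
After step 37: r5 = 116.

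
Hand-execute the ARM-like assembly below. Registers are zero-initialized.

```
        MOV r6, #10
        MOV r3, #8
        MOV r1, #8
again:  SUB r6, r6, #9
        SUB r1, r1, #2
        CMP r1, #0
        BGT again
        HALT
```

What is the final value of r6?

-26

r6=10
r3=8
r1=8
r6=10-9=1
r1=8-2=6
CMP r1, #0  (cmp 6,0)
BGT again: taken
r6=1-9=-8
r1=6-2=4
CMP r1, #0  (cmp 4,0)
BGT again: taken
r6=(-8)-9=-17
r1=4-2=2
CMP r1, #0  (cmp 2,0)
BGT again: taken
r6=(-17)-9=-26
r1=2-2=0
CMP r1, #0  (cmp 0,0)
BGT again: not taken
halt.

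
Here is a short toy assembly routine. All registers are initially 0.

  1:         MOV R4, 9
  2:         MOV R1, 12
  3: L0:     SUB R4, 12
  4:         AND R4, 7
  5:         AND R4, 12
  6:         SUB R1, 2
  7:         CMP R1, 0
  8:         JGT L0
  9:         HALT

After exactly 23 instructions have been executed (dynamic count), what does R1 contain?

6

after MOV R4, 9: R4=9
after MOV R1, 12: R1=12
after SUB R4, 12: R4=9-12=-3
after AND R4, 7: R4=(-3)&7=5
after AND R4, 12: R4=5&12=4
after SUB R1, 2: R1=12-2=10
CMP R1, 0  (cmp 10,0)
JGT L0: taken
after SUB R4, 12: R4=4-12=-8
after AND R4, 7: R4=(-8)&7=0
after AND R4, 12: R4=0&12=0
after SUB R1, 2: R1=10-2=8
CMP R1, 0  (cmp 8,0)
JGT L0: taken
after SUB R4, 12: R4=0-12=-12
after AND R4, 7: R4=(-12)&7=4
after AND R4, 12: R4=4&12=4
after SUB R1, 2: R1=8-2=6
CMP R1, 0  (cmp 6,0)
JGT L0: taken
after SUB R4, 12: R4=4-12=-8
after AND R4, 7: R4=(-8)&7=0
after AND R4, 12: R4=0&12=0
After step 23: R1 = 6.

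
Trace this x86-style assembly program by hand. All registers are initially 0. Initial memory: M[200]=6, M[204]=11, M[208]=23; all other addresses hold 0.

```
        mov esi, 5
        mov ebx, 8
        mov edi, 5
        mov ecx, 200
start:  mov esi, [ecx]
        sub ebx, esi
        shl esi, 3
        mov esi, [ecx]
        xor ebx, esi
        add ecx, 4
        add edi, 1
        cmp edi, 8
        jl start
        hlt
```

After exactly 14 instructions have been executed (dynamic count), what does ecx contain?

204

esi=5
ebx=8
edi=5
ecx=200
esi=M[200]=6
ebx=8-6=2
esi=6<<3=48
esi=M[200]=6
ebx=2^6=4
ecx=200+4=204
edi=5+1=6
cmp edi, 8  (cmp 6,8)
jl start: taken
esi=M[204]=11
After step 14: ecx = 204.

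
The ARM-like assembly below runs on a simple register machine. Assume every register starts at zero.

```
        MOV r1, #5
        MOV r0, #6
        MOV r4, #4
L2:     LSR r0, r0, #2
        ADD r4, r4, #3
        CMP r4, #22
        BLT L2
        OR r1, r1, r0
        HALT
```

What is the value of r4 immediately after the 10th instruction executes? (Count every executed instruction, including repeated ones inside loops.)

MOV r1, #5 → r1=5
MOV r0, #6 → r0=6
MOV r4, #4 → r4=4
LSR r0, r0, #2 → r0=6>>2=1
ADD r4, r4, #3 → r4=4+3=7
CMP r4, #22  (cmp 7,22)
BLT L2: taken
LSR r0, r0, #2 → r0=1>>2=0
ADD r4, r4, #3 → r4=7+3=10
CMP r4, #22  (cmp 10,22)
After step 10: r4 = 10.

10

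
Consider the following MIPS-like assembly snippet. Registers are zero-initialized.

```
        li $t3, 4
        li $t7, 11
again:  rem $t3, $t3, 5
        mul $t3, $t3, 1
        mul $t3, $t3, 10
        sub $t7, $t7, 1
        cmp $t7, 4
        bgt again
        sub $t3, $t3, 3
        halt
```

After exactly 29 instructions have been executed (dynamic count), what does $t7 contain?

$t3=4
$t7=11
$t3=4%5=4
$t3=4*1=4
$t3=4*10=40
$t7=11-1=10
cmp $t7, 4  (cmp 10,4)
bgt again: taken
$t3=40%5=0
$t3=0*1=0
$t3=0*10=0
$t7=10-1=9
cmp $t7, 4  (cmp 9,4)
bgt again: taken
$t3=0%5=0
$t3=0*1=0
$t3=0*10=0
$t7=9-1=8
cmp $t7, 4  (cmp 8,4)
bgt again: taken
$t3=0%5=0
$t3=0*1=0
$t3=0*10=0
$t7=8-1=7
cmp $t7, 4  (cmp 7,4)
bgt again: taken
$t3=0%5=0
$t3=0*1=0
$t3=0*10=0
After step 29: $t7 = 7.

7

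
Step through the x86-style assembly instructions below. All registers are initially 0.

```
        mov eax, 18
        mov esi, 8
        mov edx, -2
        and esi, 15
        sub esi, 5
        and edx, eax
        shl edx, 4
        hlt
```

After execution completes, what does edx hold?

eax=18
esi=8
edx=-2
esi=8&15=8
esi=8-5=3
edx=(-2)&18=18
edx=18<<4=288
halt.

288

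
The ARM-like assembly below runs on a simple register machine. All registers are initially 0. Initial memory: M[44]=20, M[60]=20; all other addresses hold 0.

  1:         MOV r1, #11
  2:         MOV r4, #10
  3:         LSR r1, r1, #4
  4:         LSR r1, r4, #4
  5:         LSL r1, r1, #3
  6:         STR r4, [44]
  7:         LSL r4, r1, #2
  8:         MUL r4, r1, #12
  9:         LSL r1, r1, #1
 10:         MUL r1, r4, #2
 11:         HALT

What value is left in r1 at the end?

MOV r1, #11 → r1=11
MOV r4, #10 → r4=10
LSR r1, r1, #4 → r1=11>>4=0
LSR r1, r4, #4 → r1=10>>4=0
LSL r1, r1, #3 → r1=0<<3=0
STR r4, [44] → M[44]=10
LSL r4, r1, #2 → r4=0<<2=0
MUL r4, r1, #12 → r4=0*12=0
LSL r1, r1, #1 → r1=0<<1=0
MUL r1, r4, #2 → r1=0*2=0
halt.

0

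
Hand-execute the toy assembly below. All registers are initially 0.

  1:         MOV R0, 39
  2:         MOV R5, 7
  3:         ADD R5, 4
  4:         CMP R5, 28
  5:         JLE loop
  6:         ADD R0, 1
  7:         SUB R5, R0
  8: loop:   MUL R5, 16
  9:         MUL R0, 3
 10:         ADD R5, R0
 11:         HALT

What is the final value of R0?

117

after MOV R0, 39: R0=39
after MOV R5, 7: R5=7
after ADD R5, 4: R5=7+4=11
CMP R5, 28  (cmp 11,28)
JLE loop: taken
after MUL R5, 16: R5=11*16=176
after MUL R0, 3: R0=39*3=117
after ADD R5, R0: R5=176+117=293
halt.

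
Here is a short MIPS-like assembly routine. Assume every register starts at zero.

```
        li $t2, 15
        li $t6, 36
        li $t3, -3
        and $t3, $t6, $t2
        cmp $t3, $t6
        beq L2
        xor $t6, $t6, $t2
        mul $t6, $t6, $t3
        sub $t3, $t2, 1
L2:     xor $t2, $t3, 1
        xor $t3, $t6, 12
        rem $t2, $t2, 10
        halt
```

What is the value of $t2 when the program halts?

after li $t2, 15: $t2=15
after li $t6, 36: $t6=36
after li $t3, -3: $t3=-3
after and $t3, $t6, $t2: $t3=36&15=4
cmp $t3, $t6  (cmp 4,36)
beq L2: not taken
after xor $t6, $t6, $t2: $t6=36^15=43
after mul $t6, $t6, $t3: $t6=43*4=172
after sub $t3, $t2, 1: $t3=15-1=14
after xor $t2, $t3, 1: $t2=14^1=15
after xor $t3, $t6, 12: $t3=172^12=160
after rem $t2, $t2, 10: $t2=15%10=5
halt.

5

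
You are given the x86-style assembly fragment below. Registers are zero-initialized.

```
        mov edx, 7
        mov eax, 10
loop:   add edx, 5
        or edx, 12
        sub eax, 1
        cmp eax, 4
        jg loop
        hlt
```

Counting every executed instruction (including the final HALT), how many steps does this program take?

edx=7
eax=10
edx=7+5=12
edx=12|12=12
eax=10-1=9
cmp eax, 4  (cmp 9,4)
jg loop: taken
edx=12+5=17
edx=17|12=29
eax=9-1=8
cmp eax, 4  (cmp 8,4)
jg loop: taken
edx=29+5=34
edx=34|12=46
eax=8-1=7
cmp eax, 4  (cmp 7,4)
jg loop: taken
edx=46+5=51
edx=51|12=63
eax=7-1=6
cmp eax, 4  (cmp 6,4)
jg loop: taken
edx=63+5=68
edx=68|12=76
eax=6-1=5
cmp eax, 4  (cmp 5,4)
jg loop: taken
edx=76+5=81
edx=81|12=93
eax=5-1=4
cmp eax, 4  (cmp 4,4)
jg loop: not taken
halt.
Total executed instructions: 33.

33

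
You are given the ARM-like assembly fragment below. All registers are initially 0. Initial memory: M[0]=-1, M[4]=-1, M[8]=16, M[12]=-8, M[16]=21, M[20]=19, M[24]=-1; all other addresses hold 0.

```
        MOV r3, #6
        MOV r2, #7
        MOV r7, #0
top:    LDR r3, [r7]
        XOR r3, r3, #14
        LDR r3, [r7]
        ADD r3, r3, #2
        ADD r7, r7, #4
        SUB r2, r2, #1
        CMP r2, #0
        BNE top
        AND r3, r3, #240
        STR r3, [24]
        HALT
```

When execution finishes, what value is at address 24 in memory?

MOV r3, #6 → r3=6
MOV r2, #7 → r2=7
MOV r7, #0 → r7=0
LDR r3, [r7] → r3=M[0]=-1
XOR r3, r3, #14 → r3=(-1)^14=-15
LDR r3, [r7] → r3=M[0]=-1
ADD r3, r3, #2 → r3=(-1)+2=1
ADD r7, r7, #4 → r7=0+4=4
SUB r2, r2, #1 → r2=7-1=6
CMP r2, #0  (cmp 6,0)
BNE top: taken
LDR r3, [r7] → r3=M[4]=-1
XOR r3, r3, #14 → r3=(-1)^14=-15
LDR r3, [r7] → r3=M[4]=-1
ADD r3, r3, #2 → r3=(-1)+2=1
ADD r7, r7, #4 → r7=4+4=8
SUB r2, r2, #1 → r2=6-1=5
CMP r2, #0  (cmp 5,0)
BNE top: taken
LDR r3, [r7] → r3=M[8]=16
XOR r3, r3, #14 → r3=16^14=30
LDR r3, [r7] → r3=M[8]=16
ADD r3, r3, #2 → r3=16+2=18
ADD r7, r7, #4 → r7=8+4=12
SUB r2, r2, #1 → r2=5-1=4
CMP r2, #0  (cmp 4,0)
BNE top: taken
LDR r3, [r7] → r3=M[12]=-8
XOR r3, r3, #14 → r3=(-8)^14=-10
LDR r3, [r7] → r3=M[12]=-8
ADD r3, r3, #2 → r3=(-8)+2=-6
ADD r7, r7, #4 → r7=12+4=16
SUB r2, r2, #1 → r2=4-1=3
CMP r2, #0  (cmp 3,0)
BNE top: taken
LDR r3, [r7] → r3=M[16]=21
XOR r3, r3, #14 → r3=21^14=27
LDR r3, [r7] → r3=M[16]=21
ADD r3, r3, #2 → r3=21+2=23
ADD r7, r7, #4 → r7=16+4=20
SUB r2, r2, #1 → r2=3-1=2
CMP r2, #0  (cmp 2,0)
BNE top: taken
LDR r3, [r7] → r3=M[20]=19
XOR r3, r3, #14 → r3=19^14=29
LDR r3, [r7] → r3=M[20]=19
ADD r3, r3, #2 → r3=19+2=21
ADD r7, r7, #4 → r7=20+4=24
SUB r2, r2, #1 → r2=2-1=1
CMP r2, #0  (cmp 1,0)
BNE top: taken
LDR r3, [r7] → r3=M[24]=-1
XOR r3, r3, #14 → r3=(-1)^14=-15
LDR r3, [r7] → r3=M[24]=-1
ADD r3, r3, #2 → r3=(-1)+2=1
ADD r7, r7, #4 → r7=24+4=28
SUB r2, r2, #1 → r2=1-1=0
CMP r2, #0  (cmp 0,0)
BNE top: not taken
AND r3, r3, #240 → r3=1&240=0
STR r3, [24] → M[24]=0
halt.

0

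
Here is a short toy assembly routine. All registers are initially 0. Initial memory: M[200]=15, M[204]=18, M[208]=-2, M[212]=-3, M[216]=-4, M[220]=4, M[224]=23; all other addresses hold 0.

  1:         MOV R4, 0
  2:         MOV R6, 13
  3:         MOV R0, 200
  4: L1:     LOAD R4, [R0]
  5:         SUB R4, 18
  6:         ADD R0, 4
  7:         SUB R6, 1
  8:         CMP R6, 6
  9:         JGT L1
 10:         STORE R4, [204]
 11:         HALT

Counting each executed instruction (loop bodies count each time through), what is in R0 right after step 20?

212

MOV R4, 0 → R4=0
MOV R6, 13 → R6=13
MOV R0, 200 → R0=200
LOAD R4, [R0] → R4=M[200]=15
SUB R4, 18 → R4=15-18=-3
ADD R0, 4 → R0=200+4=204
SUB R6, 1 → R6=13-1=12
CMP R6, 6  (cmp 12,6)
JGT L1: taken
LOAD R4, [R0] → R4=M[204]=18
SUB R4, 18 → R4=18-18=0
ADD R0, 4 → R0=204+4=208
SUB R6, 1 → R6=12-1=11
CMP R6, 6  (cmp 11,6)
JGT L1: taken
LOAD R4, [R0] → R4=M[208]=-2
SUB R4, 18 → R4=(-2)-18=-20
ADD R0, 4 → R0=208+4=212
SUB R6, 1 → R6=11-1=10
CMP R6, 6  (cmp 10,6)
After step 20: R0 = 212.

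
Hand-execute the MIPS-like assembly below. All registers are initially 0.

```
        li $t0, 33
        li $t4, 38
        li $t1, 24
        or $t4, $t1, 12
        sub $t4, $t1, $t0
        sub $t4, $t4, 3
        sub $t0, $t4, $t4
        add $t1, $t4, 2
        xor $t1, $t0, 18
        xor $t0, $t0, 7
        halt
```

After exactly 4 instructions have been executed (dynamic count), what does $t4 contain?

28

li $t0, 33 → $t0=33
li $t4, 38 → $t4=38
li $t1, 24 → $t1=24
or $t4, $t1, 12 → $t4=24|12=28
After step 4: $t4 = 28.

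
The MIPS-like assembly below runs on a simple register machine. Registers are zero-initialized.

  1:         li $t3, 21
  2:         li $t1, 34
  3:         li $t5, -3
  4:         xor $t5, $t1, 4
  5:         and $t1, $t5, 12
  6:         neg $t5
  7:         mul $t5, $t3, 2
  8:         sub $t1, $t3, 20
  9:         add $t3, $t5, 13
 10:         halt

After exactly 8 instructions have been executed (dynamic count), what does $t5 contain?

after li $t3, 21: $t3=21
after li $t1, 34: $t1=34
after li $t5, -3: $t5=-3
after xor $t5, $t1, 4: $t5=34^4=38
after and $t1, $t5, 12: $t1=38&12=4
after neg $t5: $t5=-(38)=-38
after mul $t5, $t3, 2: $t5=21*2=42
after sub $t1, $t3, 20: $t1=21-20=1
After step 8: $t5 = 42.

42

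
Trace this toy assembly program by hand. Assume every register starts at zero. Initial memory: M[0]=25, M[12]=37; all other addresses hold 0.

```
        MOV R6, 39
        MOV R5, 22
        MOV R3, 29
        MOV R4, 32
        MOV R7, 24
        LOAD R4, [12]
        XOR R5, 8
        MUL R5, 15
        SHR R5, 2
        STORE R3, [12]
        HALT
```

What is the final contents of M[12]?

R6=39
R5=22
R3=29
R4=32
R7=24
R4=M[12]=37
R5=22^8=30
R5=30*15=450
R5=450>>2=112
STORE R3, [12] → M[12]=29
halt.

29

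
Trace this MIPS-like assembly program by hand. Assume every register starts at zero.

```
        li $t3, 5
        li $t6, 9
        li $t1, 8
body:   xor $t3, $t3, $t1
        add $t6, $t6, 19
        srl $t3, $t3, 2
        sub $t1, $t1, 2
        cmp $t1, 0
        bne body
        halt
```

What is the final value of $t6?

85

$t3=5
$t6=9
$t1=8
$t3=5^8=13
$t6=9+19=28
$t3=13>>2=3
$t1=8-2=6
cmp $t1, 0  (cmp 6,0)
bne body: taken
$t3=3^6=5
$t6=28+19=47
$t3=5>>2=1
$t1=6-2=4
cmp $t1, 0  (cmp 4,0)
bne body: taken
$t3=1^4=5
$t6=47+19=66
$t3=5>>2=1
$t1=4-2=2
cmp $t1, 0  (cmp 2,0)
bne body: taken
$t3=1^2=3
$t6=66+19=85
$t3=3>>2=0
$t1=2-2=0
cmp $t1, 0  (cmp 0,0)
bne body: not taken
halt.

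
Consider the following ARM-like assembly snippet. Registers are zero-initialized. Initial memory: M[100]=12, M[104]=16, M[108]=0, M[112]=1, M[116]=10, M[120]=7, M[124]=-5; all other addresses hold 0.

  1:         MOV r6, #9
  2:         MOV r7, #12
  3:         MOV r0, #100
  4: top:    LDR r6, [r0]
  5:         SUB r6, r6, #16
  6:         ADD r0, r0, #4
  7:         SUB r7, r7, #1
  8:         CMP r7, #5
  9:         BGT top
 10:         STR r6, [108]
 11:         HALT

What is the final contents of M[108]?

after MOV r6, #9: r6=9
after MOV r7, #12: r7=12
after MOV r0, #100: r0=100
after LDR r6, [r0]: r6=M[100]=12
after SUB r6, r6, #16: r6=12-16=-4
after ADD r0, r0, #4: r0=100+4=104
after SUB r7, r7, #1: r7=12-1=11
CMP r7, #5  (cmp 11,5)
BGT top: taken
after LDR r6, [r0]: r6=M[104]=16
after SUB r6, r6, #16: r6=16-16=0
after ADD r0, r0, #4: r0=104+4=108
after SUB r7, r7, #1: r7=11-1=10
CMP r7, #5  (cmp 10,5)
BGT top: taken
after LDR r6, [r0]: r6=M[108]=0
after SUB r6, r6, #16: r6=0-16=-16
after ADD r0, r0, #4: r0=108+4=112
after SUB r7, r7, #1: r7=10-1=9
CMP r7, #5  (cmp 9,5)
BGT top: taken
after LDR r6, [r0]: r6=M[112]=1
after SUB r6, r6, #16: r6=1-16=-15
after ADD r0, r0, #4: r0=112+4=116
after SUB r7, r7, #1: r7=9-1=8
CMP r7, #5  (cmp 8,5)
BGT top: taken
after LDR r6, [r0]: r6=M[116]=10
after SUB r6, r6, #16: r6=10-16=-6
after ADD r0, r0, #4: r0=116+4=120
after SUB r7, r7, #1: r7=8-1=7
CMP r7, #5  (cmp 7,5)
BGT top: taken
after LDR r6, [r0]: r6=M[120]=7
after SUB r6, r6, #16: r6=7-16=-9
after ADD r0, r0, #4: r0=120+4=124
after SUB r7, r7, #1: r7=7-1=6
CMP r7, #5  (cmp 6,5)
BGT top: taken
after LDR r6, [r0]: r6=M[124]=-5
after SUB r6, r6, #16: r6=(-5)-16=-21
after ADD r0, r0, #4: r0=124+4=128
after SUB r7, r7, #1: r7=6-1=5
CMP r7, #5  (cmp 5,5)
BGT top: not taken
STR r6, [108] → M[108]=-21
halt.

-21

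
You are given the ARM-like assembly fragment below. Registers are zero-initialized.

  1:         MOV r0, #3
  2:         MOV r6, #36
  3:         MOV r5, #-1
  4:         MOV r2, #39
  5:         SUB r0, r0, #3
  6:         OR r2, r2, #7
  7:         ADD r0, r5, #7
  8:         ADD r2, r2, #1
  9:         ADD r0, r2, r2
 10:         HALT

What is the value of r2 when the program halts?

40

r0=3
r6=36
r5=-1
r2=39
r0=3-3=0
r2=39|7=39
r0=(-1)+7=6
r2=39+1=40
r0=40+40=80
halt.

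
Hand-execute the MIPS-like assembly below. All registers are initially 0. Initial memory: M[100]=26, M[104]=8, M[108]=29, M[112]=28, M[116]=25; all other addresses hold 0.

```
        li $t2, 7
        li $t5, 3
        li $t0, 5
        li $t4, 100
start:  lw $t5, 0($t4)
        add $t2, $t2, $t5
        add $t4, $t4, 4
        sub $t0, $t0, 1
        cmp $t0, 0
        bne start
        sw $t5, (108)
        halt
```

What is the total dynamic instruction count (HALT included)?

36

after li $t2, 7: $t2=7
after li $t5, 3: $t5=3
after li $t0, 5: $t0=5
after li $t4, 100: $t4=100
after lw $t5, 0($t4): $t5=M[100]=26
after add $t2, $t2, $t5: $t2=7+26=33
after add $t4, $t4, 4: $t4=100+4=104
after sub $t0, $t0, 1: $t0=5-1=4
cmp $t0, 0  (cmp 4,0)
bne start: taken
after lw $t5, 0($t4): $t5=M[104]=8
after add $t2, $t2, $t5: $t2=33+8=41
after add $t4, $t4, 4: $t4=104+4=108
after sub $t0, $t0, 1: $t0=4-1=3
cmp $t0, 0  (cmp 3,0)
bne start: taken
after lw $t5, 0($t4): $t5=M[108]=29
after add $t2, $t2, $t5: $t2=41+29=70
after add $t4, $t4, 4: $t4=108+4=112
after sub $t0, $t0, 1: $t0=3-1=2
cmp $t0, 0  (cmp 2,0)
bne start: taken
after lw $t5, 0($t4): $t5=M[112]=28
after add $t2, $t2, $t5: $t2=70+28=98
after add $t4, $t4, 4: $t4=112+4=116
after sub $t0, $t0, 1: $t0=2-1=1
cmp $t0, 0  (cmp 1,0)
bne start: taken
after lw $t5, 0($t4): $t5=M[116]=25
after add $t2, $t2, $t5: $t2=98+25=123
after add $t4, $t4, 4: $t4=116+4=120
after sub $t0, $t0, 1: $t0=1-1=0
cmp $t0, 0  (cmp 0,0)
bne start: not taken
sw $t5, (108) → M[108]=25
halt.
Total executed instructions: 36.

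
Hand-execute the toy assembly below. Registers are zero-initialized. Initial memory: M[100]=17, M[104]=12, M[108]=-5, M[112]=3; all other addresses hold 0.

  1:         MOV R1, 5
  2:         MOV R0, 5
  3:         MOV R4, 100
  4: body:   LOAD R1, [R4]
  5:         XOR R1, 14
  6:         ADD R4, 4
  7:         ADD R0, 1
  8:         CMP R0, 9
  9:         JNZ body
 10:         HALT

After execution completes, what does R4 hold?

R1=5
R0=5
R4=100
R1=M[100]=17
R1=17^14=31
R4=100+4=104
R0=5+1=6
CMP R0, 9  (cmp 6,9)
JNZ body: taken
R1=M[104]=12
R1=12^14=2
R4=104+4=108
R0=6+1=7
CMP R0, 9  (cmp 7,9)
JNZ body: taken
R1=M[108]=-5
R1=(-5)^14=-11
R4=108+4=112
R0=7+1=8
CMP R0, 9  (cmp 8,9)
JNZ body: taken
R1=M[112]=3
R1=3^14=13
R4=112+4=116
R0=8+1=9
CMP R0, 9  (cmp 9,9)
JNZ body: not taken
halt.

116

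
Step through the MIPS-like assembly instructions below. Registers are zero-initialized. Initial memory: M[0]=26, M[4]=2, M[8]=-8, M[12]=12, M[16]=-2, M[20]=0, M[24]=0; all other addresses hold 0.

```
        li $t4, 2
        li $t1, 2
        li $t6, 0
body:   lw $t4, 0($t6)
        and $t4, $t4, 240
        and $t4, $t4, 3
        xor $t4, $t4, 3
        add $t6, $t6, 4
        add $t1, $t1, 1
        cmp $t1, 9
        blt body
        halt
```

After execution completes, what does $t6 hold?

after li $t4, 2: $t4=2
after li $t1, 2: $t1=2
after li $t6, 0: $t6=0
after lw $t4, 0($t6): $t4=M[0]=26
after and $t4, $t4, 240: $t4=26&240=16
after and $t4, $t4, 3: $t4=16&3=0
after xor $t4, $t4, 3: $t4=0^3=3
after add $t6, $t6, 4: $t6=0+4=4
after add $t1, $t1, 1: $t1=2+1=3
cmp $t1, 9  (cmp 3,9)
blt body: taken
after lw $t4, 0($t6): $t4=M[4]=2
after and $t4, $t4, 240: $t4=2&240=0
after and $t4, $t4, 3: $t4=0&3=0
after xor $t4, $t4, 3: $t4=0^3=3
after add $t6, $t6, 4: $t6=4+4=8
after add $t1, $t1, 1: $t1=3+1=4
cmp $t1, 9  (cmp 4,9)
blt body: taken
after lw $t4, 0($t6): $t4=M[8]=-8
after and $t4, $t4, 240: $t4=(-8)&240=240
after and $t4, $t4, 3: $t4=240&3=0
after xor $t4, $t4, 3: $t4=0^3=3
after add $t6, $t6, 4: $t6=8+4=12
after add $t1, $t1, 1: $t1=4+1=5
cmp $t1, 9  (cmp 5,9)
blt body: taken
after lw $t4, 0($t6): $t4=M[12]=12
after and $t4, $t4, 240: $t4=12&240=0
after and $t4, $t4, 3: $t4=0&3=0
after xor $t4, $t4, 3: $t4=0^3=3
after add $t6, $t6, 4: $t6=12+4=16
after add $t1, $t1, 1: $t1=5+1=6
cmp $t1, 9  (cmp 6,9)
blt body: taken
after lw $t4, 0($t6): $t4=M[16]=-2
after and $t4, $t4, 240: $t4=(-2)&240=240
after and $t4, $t4, 3: $t4=240&3=0
after xor $t4, $t4, 3: $t4=0^3=3
after add $t6, $t6, 4: $t6=16+4=20
after add $t1, $t1, 1: $t1=6+1=7
cmp $t1, 9  (cmp 7,9)
blt body: taken
after lw $t4, 0($t6): $t4=M[20]=0
after and $t4, $t4, 240: $t4=0&240=0
after and $t4, $t4, 3: $t4=0&3=0
after xor $t4, $t4, 3: $t4=0^3=3
after add $t6, $t6, 4: $t6=20+4=24
after add $t1, $t1, 1: $t1=7+1=8
cmp $t1, 9  (cmp 8,9)
blt body: taken
after lw $t4, 0($t6): $t4=M[24]=0
after and $t4, $t4, 240: $t4=0&240=0
after and $t4, $t4, 3: $t4=0&3=0
after xor $t4, $t4, 3: $t4=0^3=3
after add $t6, $t6, 4: $t6=24+4=28
after add $t1, $t1, 1: $t1=8+1=9
cmp $t1, 9  (cmp 9,9)
blt body: not taken
halt.

28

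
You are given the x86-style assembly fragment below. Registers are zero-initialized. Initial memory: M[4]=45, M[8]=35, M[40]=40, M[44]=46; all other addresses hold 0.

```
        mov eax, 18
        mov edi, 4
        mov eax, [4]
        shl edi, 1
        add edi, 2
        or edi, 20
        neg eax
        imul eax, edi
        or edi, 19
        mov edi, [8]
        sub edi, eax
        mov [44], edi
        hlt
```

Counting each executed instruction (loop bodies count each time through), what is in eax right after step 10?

after mov eax, 18: eax=18
after mov edi, 4: edi=4
after mov eax, [4]: eax=M[4]=45
after shl edi, 1: edi=4<<1=8
after add edi, 2: edi=8+2=10
after or edi, 20: edi=10|20=30
after neg eax: eax=-(45)=-45
after imul eax, edi: eax=(-45)*30=-1350
after or edi, 19: edi=30|19=31
after mov edi, [8]: edi=M[8]=35
After step 10: eax = -1350.

-1350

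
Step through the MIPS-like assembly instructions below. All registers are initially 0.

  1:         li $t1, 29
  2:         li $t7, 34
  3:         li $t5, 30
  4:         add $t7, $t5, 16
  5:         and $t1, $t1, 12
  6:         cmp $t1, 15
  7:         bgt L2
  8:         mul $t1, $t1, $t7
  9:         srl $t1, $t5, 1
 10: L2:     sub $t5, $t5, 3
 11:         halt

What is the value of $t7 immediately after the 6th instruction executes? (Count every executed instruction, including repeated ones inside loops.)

46

after li $t1, 29: $t1=29
after li $t7, 34: $t7=34
after li $t5, 30: $t5=30
after add $t7, $t5, 16: $t7=30+16=46
after and $t1, $t1, 12: $t1=29&12=12
cmp $t1, 15  (cmp 12,15)
After step 6: $t7 = 46.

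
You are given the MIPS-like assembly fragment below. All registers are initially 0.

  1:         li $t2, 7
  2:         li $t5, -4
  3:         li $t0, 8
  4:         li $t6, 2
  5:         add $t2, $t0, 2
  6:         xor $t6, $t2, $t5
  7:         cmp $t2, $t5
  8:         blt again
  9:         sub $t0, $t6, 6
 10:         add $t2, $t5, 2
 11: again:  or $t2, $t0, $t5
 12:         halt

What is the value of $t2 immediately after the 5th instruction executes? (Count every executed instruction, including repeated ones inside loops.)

$t2=7
$t5=-4
$t0=8
$t6=2
$t2=8+2=10
After step 5: $t2 = 10.

10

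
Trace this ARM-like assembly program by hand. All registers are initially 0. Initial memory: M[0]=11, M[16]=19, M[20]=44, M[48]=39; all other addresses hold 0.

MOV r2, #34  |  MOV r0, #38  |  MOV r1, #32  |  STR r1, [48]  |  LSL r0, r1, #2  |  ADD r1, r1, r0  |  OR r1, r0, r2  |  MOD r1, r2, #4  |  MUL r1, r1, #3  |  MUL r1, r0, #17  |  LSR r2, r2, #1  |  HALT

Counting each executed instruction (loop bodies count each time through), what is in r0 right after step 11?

r2=34
r0=38
r1=32
STR r1, [48] → M[48]=32
r0=32<<2=128
r1=32+128=160
r1=128|34=162
r1=34%4=2
r1=2*3=6
r1=128*17=2176
r2=34>>1=17
After step 11: r0 = 128.

128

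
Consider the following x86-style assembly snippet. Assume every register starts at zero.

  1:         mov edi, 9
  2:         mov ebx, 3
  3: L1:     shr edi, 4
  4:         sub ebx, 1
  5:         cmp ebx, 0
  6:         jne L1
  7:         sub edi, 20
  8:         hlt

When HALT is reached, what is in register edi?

-20

after mov edi, 9: edi=9
after mov ebx, 3: ebx=3
after shr edi, 4: edi=9>>4=0
after sub ebx, 1: ebx=3-1=2
cmp ebx, 0  (cmp 2,0)
jne L1: taken
after shr edi, 4: edi=0>>4=0
after sub ebx, 1: ebx=2-1=1
cmp ebx, 0  (cmp 1,0)
jne L1: taken
after shr edi, 4: edi=0>>4=0
after sub ebx, 1: ebx=1-1=0
cmp ebx, 0  (cmp 0,0)
jne L1: not taken
after sub edi, 20: edi=0-20=-20
halt.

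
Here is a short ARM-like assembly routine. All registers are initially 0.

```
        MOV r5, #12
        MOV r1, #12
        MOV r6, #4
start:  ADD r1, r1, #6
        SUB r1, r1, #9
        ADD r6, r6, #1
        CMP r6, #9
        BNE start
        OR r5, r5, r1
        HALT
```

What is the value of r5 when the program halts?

MOV r5, #12 → r5=12
MOV r1, #12 → r1=12
MOV r6, #4 → r6=4
ADD r1, r1, #6 → r1=12+6=18
SUB r1, r1, #9 → r1=18-9=9
ADD r6, r6, #1 → r6=4+1=5
CMP r6, #9  (cmp 5,9)
BNE start: taken
ADD r1, r1, #6 → r1=9+6=15
SUB r1, r1, #9 → r1=15-9=6
ADD r6, r6, #1 → r6=5+1=6
CMP r6, #9  (cmp 6,9)
BNE start: taken
ADD r1, r1, #6 → r1=6+6=12
SUB r1, r1, #9 → r1=12-9=3
ADD r6, r6, #1 → r6=6+1=7
CMP r6, #9  (cmp 7,9)
BNE start: taken
ADD r1, r1, #6 → r1=3+6=9
SUB r1, r1, #9 → r1=9-9=0
ADD r6, r6, #1 → r6=7+1=8
CMP r6, #9  (cmp 8,9)
BNE start: taken
ADD r1, r1, #6 → r1=0+6=6
SUB r1, r1, #9 → r1=6-9=-3
ADD r6, r6, #1 → r6=8+1=9
CMP r6, #9  (cmp 9,9)
BNE start: not taken
OR r5, r5, r1 → r5=12|(-3)=-3
halt.

-3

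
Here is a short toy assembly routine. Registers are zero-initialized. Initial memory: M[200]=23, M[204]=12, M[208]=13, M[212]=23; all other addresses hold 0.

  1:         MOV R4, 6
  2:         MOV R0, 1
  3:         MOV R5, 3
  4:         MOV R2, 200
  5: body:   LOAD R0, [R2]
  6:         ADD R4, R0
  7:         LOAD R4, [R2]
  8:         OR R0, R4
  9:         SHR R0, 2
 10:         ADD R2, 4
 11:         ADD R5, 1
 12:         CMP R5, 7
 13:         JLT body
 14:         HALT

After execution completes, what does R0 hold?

R4=6
R0=1
R5=3
R2=200
R0=M[200]=23
R4=6+23=29
R4=M[200]=23
R0=23|23=23
R0=23>>2=5
R2=200+4=204
R5=3+1=4
CMP R5, 7  (cmp 4,7)
JLT body: taken
R0=M[204]=12
R4=23+12=35
R4=M[204]=12
R0=12|12=12
R0=12>>2=3
R2=204+4=208
R5=4+1=5
CMP R5, 7  (cmp 5,7)
JLT body: taken
R0=M[208]=13
R4=12+13=25
R4=M[208]=13
R0=13|13=13
R0=13>>2=3
R2=208+4=212
R5=5+1=6
CMP R5, 7  (cmp 6,7)
JLT body: taken
R0=M[212]=23
R4=13+23=36
R4=M[212]=23
R0=23|23=23
R0=23>>2=5
R2=212+4=216
R5=6+1=7
CMP R5, 7  (cmp 7,7)
JLT body: not taken
halt.

5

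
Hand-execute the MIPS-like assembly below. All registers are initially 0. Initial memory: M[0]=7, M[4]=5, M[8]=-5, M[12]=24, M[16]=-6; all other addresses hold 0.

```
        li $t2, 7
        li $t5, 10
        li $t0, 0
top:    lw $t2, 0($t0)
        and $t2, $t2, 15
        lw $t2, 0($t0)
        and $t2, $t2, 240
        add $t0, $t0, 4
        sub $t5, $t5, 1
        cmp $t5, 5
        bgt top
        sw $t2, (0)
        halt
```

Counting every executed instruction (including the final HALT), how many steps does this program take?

45

after li $t2, 7: $t2=7
after li $t5, 10: $t5=10
after li $t0, 0: $t0=0
after lw $t2, 0($t0): $t2=M[0]=7
after and $t2, $t2, 15: $t2=7&15=7
after lw $t2, 0($t0): $t2=M[0]=7
after and $t2, $t2, 240: $t2=7&240=0
after add $t0, $t0, 4: $t0=0+4=4
after sub $t5, $t5, 1: $t5=10-1=9
cmp $t5, 5  (cmp 9,5)
bgt top: taken
after lw $t2, 0($t0): $t2=M[4]=5
after and $t2, $t2, 15: $t2=5&15=5
after lw $t2, 0($t0): $t2=M[4]=5
after and $t2, $t2, 240: $t2=5&240=0
after add $t0, $t0, 4: $t0=4+4=8
after sub $t5, $t5, 1: $t5=9-1=8
cmp $t5, 5  (cmp 8,5)
bgt top: taken
after lw $t2, 0($t0): $t2=M[8]=-5
after and $t2, $t2, 15: $t2=(-5)&15=11
after lw $t2, 0($t0): $t2=M[8]=-5
after and $t2, $t2, 240: $t2=(-5)&240=240
after add $t0, $t0, 4: $t0=8+4=12
after sub $t5, $t5, 1: $t5=8-1=7
cmp $t5, 5  (cmp 7,5)
bgt top: taken
after lw $t2, 0($t0): $t2=M[12]=24
after and $t2, $t2, 15: $t2=24&15=8
after lw $t2, 0($t0): $t2=M[12]=24
after and $t2, $t2, 240: $t2=24&240=16
after add $t0, $t0, 4: $t0=12+4=16
after sub $t5, $t5, 1: $t5=7-1=6
cmp $t5, 5  (cmp 6,5)
bgt top: taken
after lw $t2, 0($t0): $t2=M[16]=-6
after and $t2, $t2, 15: $t2=(-6)&15=10
after lw $t2, 0($t0): $t2=M[16]=-6
after and $t2, $t2, 240: $t2=(-6)&240=240
after add $t0, $t0, 4: $t0=16+4=20
after sub $t5, $t5, 1: $t5=6-1=5
cmp $t5, 5  (cmp 5,5)
bgt top: not taken
sw $t2, (0) → M[0]=240
halt.
Total executed instructions: 45.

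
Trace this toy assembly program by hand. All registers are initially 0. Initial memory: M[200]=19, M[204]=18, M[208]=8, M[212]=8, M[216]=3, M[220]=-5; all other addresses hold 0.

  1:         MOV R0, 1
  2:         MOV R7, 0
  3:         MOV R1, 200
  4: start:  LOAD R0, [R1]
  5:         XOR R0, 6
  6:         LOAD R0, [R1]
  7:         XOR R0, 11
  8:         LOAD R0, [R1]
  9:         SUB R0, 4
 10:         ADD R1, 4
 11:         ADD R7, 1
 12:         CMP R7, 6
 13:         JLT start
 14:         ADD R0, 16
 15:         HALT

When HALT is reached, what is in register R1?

after MOV R0, 1: R0=1
after MOV R7, 0: R7=0
after MOV R1, 200: R1=200
after LOAD R0, [R1]: R0=M[200]=19
after XOR R0, 6: R0=19^6=21
after LOAD R0, [R1]: R0=M[200]=19
after XOR R0, 11: R0=19^11=24
after LOAD R0, [R1]: R0=M[200]=19
after SUB R0, 4: R0=19-4=15
after ADD R1, 4: R1=200+4=204
after ADD R7, 1: R7=0+1=1
CMP R7, 6  (cmp 1,6)
JLT start: taken
after LOAD R0, [R1]: R0=M[204]=18
after XOR R0, 6: R0=18^6=20
after LOAD R0, [R1]: R0=M[204]=18
after XOR R0, 11: R0=18^11=25
after LOAD R0, [R1]: R0=M[204]=18
after SUB R0, 4: R0=18-4=14
after ADD R1, 4: R1=204+4=208
after ADD R7, 1: R7=1+1=2
CMP R7, 6  (cmp 2,6)
JLT start: taken
after LOAD R0, [R1]: R0=M[208]=8
after XOR R0, 6: R0=8^6=14
after LOAD R0, [R1]: R0=M[208]=8
after XOR R0, 11: R0=8^11=3
after LOAD R0, [R1]: R0=M[208]=8
after SUB R0, 4: R0=8-4=4
after ADD R1, 4: R1=208+4=212
after ADD R7, 1: R7=2+1=3
CMP R7, 6  (cmp 3,6)
JLT start: taken
after LOAD R0, [R1]: R0=M[212]=8
after XOR R0, 6: R0=8^6=14
after LOAD R0, [R1]: R0=M[212]=8
after XOR R0, 11: R0=8^11=3
after LOAD R0, [R1]: R0=M[212]=8
after SUB R0, 4: R0=8-4=4
after ADD R1, 4: R1=212+4=216
after ADD R7, 1: R7=3+1=4
CMP R7, 6  (cmp 4,6)
JLT start: taken
after LOAD R0, [R1]: R0=M[216]=3
after XOR R0, 6: R0=3^6=5
after LOAD R0, [R1]: R0=M[216]=3
after XOR R0, 11: R0=3^11=8
after LOAD R0, [R1]: R0=M[216]=3
after SUB R0, 4: R0=3-4=-1
after ADD R1, 4: R1=216+4=220
after ADD R7, 1: R7=4+1=5
CMP R7, 6  (cmp 5,6)
JLT start: taken
after LOAD R0, [R1]: R0=M[220]=-5
after XOR R0, 6: R0=(-5)^6=-3
after LOAD R0, [R1]: R0=M[220]=-5
after XOR R0, 11: R0=(-5)^11=-16
after LOAD R0, [R1]: R0=M[220]=-5
after SUB R0, 4: R0=(-5)-4=-9
after ADD R1, 4: R1=220+4=224
after ADD R7, 1: R7=5+1=6
CMP R7, 6  (cmp 6,6)
JLT start: not taken
after ADD R0, 16: R0=(-9)+16=7
halt.

224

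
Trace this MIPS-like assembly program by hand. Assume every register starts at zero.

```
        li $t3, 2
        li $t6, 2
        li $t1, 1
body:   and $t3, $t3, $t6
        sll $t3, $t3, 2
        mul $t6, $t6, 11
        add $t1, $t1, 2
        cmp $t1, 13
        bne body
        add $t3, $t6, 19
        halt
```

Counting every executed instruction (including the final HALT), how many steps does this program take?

after li $t3, 2: $t3=2
after li $t6, 2: $t6=2
after li $t1, 1: $t1=1
after and $t3, $t3, $t6: $t3=2&2=2
after sll $t3, $t3, 2: $t3=2<<2=8
after mul $t6, $t6, 11: $t6=2*11=22
after add $t1, $t1, 2: $t1=1+2=3
cmp $t1, 13  (cmp 3,13)
bne body: taken
after and $t3, $t3, $t6: $t3=8&22=0
after sll $t3, $t3, 2: $t3=0<<2=0
after mul $t6, $t6, 11: $t6=22*11=242
after add $t1, $t1, 2: $t1=3+2=5
cmp $t1, 13  (cmp 5,13)
bne body: taken
after and $t3, $t3, $t6: $t3=0&242=0
after sll $t3, $t3, 2: $t3=0<<2=0
after mul $t6, $t6, 11: $t6=242*11=2662
after add $t1, $t1, 2: $t1=5+2=7
cmp $t1, 13  (cmp 7,13)
bne body: taken
after and $t3, $t3, $t6: $t3=0&2662=0
after sll $t3, $t3, 2: $t3=0<<2=0
after mul $t6, $t6, 11: $t6=2662*11=29282
after add $t1, $t1, 2: $t1=7+2=9
cmp $t1, 13  (cmp 9,13)
bne body: taken
after and $t3, $t3, $t6: $t3=0&29282=0
after sll $t3, $t3, 2: $t3=0<<2=0
after mul $t6, $t6, 11: $t6=29282*11=322102
after add $t1, $t1, 2: $t1=9+2=11
cmp $t1, 13  (cmp 11,13)
bne body: taken
after and $t3, $t3, $t6: $t3=0&322102=0
after sll $t3, $t3, 2: $t3=0<<2=0
after mul $t6, $t6, 11: $t6=322102*11=3543122
after add $t1, $t1, 2: $t1=11+2=13
cmp $t1, 13  (cmp 13,13)
bne body: not taken
after add $t3, $t6, 19: $t3=3543122+19=3543141
halt.
Total executed instructions: 41.

41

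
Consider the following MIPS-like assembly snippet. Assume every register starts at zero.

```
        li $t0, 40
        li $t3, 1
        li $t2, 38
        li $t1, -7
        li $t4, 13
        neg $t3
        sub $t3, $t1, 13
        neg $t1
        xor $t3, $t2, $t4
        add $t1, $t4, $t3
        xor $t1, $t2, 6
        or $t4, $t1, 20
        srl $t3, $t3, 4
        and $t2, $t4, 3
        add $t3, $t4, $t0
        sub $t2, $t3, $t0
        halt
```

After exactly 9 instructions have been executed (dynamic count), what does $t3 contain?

43

after li $t0, 40: $t0=40
after li $t3, 1: $t3=1
after li $t2, 38: $t2=38
after li $t1, -7: $t1=-7
after li $t4, 13: $t4=13
after neg $t3: $t3=-(1)=-1
after sub $t3, $t1, 13: $t3=(-7)-13=-20
after neg $t1: $t1=-(-7)=7
after xor $t3, $t2, $t4: $t3=38^13=43
After step 9: $t3 = 43.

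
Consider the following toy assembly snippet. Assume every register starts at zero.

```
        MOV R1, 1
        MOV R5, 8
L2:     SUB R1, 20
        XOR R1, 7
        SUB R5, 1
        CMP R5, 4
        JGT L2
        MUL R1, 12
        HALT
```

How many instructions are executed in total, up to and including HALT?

MOV R1, 1 → R1=1
MOV R5, 8 → R5=8
SUB R1, 20 → R1=1-20=-19
XOR R1, 7 → R1=(-19)^7=-22
SUB R5, 1 → R5=8-1=7
CMP R5, 4  (cmp 7,4)
JGT L2: taken
SUB R1, 20 → R1=(-22)-20=-42
XOR R1, 7 → R1=(-42)^7=-47
SUB R5, 1 → R5=7-1=6
CMP R5, 4  (cmp 6,4)
JGT L2: taken
SUB R1, 20 → R1=(-47)-20=-67
XOR R1, 7 → R1=(-67)^7=-70
SUB R5, 1 → R5=6-1=5
CMP R5, 4  (cmp 5,4)
JGT L2: taken
SUB R1, 20 → R1=(-70)-20=-90
XOR R1, 7 → R1=(-90)^7=-95
SUB R5, 1 → R5=5-1=4
CMP R5, 4  (cmp 4,4)
JGT L2: not taken
MUL R1, 12 → R1=(-95)*12=-1140
halt.
Total executed instructions: 24.

24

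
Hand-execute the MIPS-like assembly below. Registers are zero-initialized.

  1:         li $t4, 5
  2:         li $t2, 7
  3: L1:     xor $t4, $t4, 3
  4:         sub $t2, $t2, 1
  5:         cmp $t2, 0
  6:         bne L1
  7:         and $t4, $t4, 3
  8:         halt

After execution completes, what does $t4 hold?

2

li $t4, 5 → $t4=5
li $t2, 7 → $t2=7
xor $t4, $t4, 3 → $t4=5^3=6
sub $t2, $t2, 1 → $t2=7-1=6
cmp $t2, 0  (cmp 6,0)
bne L1: taken
xor $t4, $t4, 3 → $t4=6^3=5
sub $t2, $t2, 1 → $t2=6-1=5
cmp $t2, 0  (cmp 5,0)
bne L1: taken
xor $t4, $t4, 3 → $t4=5^3=6
sub $t2, $t2, 1 → $t2=5-1=4
cmp $t2, 0  (cmp 4,0)
bne L1: taken
xor $t4, $t4, 3 → $t4=6^3=5
sub $t2, $t2, 1 → $t2=4-1=3
cmp $t2, 0  (cmp 3,0)
bne L1: taken
xor $t4, $t4, 3 → $t4=5^3=6
sub $t2, $t2, 1 → $t2=3-1=2
cmp $t2, 0  (cmp 2,0)
bne L1: taken
xor $t4, $t4, 3 → $t4=6^3=5
sub $t2, $t2, 1 → $t2=2-1=1
cmp $t2, 0  (cmp 1,0)
bne L1: taken
xor $t4, $t4, 3 → $t4=5^3=6
sub $t2, $t2, 1 → $t2=1-1=0
cmp $t2, 0  (cmp 0,0)
bne L1: not taken
and $t4, $t4, 3 → $t4=6&3=2
halt.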